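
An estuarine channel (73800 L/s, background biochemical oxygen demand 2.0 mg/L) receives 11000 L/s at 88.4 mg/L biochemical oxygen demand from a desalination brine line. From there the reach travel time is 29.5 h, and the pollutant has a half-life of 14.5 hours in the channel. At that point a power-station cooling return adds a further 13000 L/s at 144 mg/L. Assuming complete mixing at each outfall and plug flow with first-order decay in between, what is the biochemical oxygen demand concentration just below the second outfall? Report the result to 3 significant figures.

Conservation of mass: C = (73800·2.000 + 11000·88.40) / 84800 = 1120000/84800 = 13.21 mg/L; combined flow 84800 L/s.
Half-life 14.5 h → k = ln 2 / 14.5 = 0.04780 h⁻¹ = 1.147 d⁻¹.
After decay, C = 13.21 × e^(−kt) = 13.21 × 0.2441 = 3.224 mg/L.
At the second outfall, C = (84800·3.224 + 13000·144.0) / (84800 + 13000) = 21.94 mg/L.

21.9 mg/L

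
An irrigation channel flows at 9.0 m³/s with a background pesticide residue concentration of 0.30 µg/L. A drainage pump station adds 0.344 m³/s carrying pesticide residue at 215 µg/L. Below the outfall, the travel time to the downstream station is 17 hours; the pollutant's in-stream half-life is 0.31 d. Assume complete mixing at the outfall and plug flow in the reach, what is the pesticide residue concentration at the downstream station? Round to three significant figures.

Mass balance: C = (9.000·0.3000 + 0.3440·215.0) / 9.344 = 76.66/9.344 = 8.204 µg/L.
Half-life 0.31 d → k = ln 2 / 0.31 = 2.236 d⁻¹.
First-order decay: C = 8.204·exp(−k·t) = 8.204·0.2052 = 1.683 µg/L.

1.68 µg/L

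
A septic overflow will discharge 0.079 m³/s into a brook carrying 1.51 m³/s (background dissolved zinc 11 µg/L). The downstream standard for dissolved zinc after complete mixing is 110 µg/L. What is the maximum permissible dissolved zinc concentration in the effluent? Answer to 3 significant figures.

At the limit, (Qr·Cr + Qe·Cₑ)/(Qr + Qe) = 110:
Cₑ = (1.589·110 − 1.510·11.00) / 0.07900 = 2002 µg/L.

2000 µg/L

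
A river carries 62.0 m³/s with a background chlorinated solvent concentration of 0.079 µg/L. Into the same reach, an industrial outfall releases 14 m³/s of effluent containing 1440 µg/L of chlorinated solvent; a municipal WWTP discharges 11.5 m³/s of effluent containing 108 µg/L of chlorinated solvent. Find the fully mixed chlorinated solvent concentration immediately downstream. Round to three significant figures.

245 µg/L

Mixed concentration C = ΣQC/ΣQ = (62.00·0.07900 + 14.00·1440 + 11.50·108.0) / 87.50 = 21410/87.50 = 244.7 µg/L.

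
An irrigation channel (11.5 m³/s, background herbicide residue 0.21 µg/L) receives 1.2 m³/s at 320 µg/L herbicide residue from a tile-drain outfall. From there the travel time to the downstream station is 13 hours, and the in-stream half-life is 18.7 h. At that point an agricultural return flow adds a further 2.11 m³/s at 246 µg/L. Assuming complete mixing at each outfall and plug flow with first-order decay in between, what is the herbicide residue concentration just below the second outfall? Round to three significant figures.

Conservation of mass: C = (11.50·0.2100 + 1.200·320.0) / 12.70 = 386.4/12.70 = 30.43 µg/L; combined flow 12.70 m³/s.
Half-life 18.7 h → k = ln 2 / 18.7 = 0.03707 h⁻¹ = 0.8896 d⁻¹.
First-order decay: C = 30.43·exp(−k·t) = 30.43·0.6176 = 18.79 µg/L.
Second outfall: C = (12.70·18.79 + 2.110·246.0)/14.81 = 51.16 µg/L.

51.2 µg/L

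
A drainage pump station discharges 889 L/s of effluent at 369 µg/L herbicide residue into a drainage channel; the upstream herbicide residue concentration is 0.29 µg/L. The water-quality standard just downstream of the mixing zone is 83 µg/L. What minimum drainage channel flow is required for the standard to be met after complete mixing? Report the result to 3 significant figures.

Set C_mix = 83: (Q·0.2900 + 889.0·369.0) / (Q + 889.0) = 83
→ Q = 889.0·(369.0 − 83)/(83 − 0.2900) = 3074 L/s.

3070 L/s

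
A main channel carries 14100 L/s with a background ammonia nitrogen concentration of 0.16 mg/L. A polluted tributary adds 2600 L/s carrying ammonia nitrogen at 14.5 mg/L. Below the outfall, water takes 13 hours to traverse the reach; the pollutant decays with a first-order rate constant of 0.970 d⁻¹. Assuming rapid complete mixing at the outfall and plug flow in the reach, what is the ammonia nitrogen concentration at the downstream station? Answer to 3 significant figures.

1.41 mg/L

Conservation of mass: C = (14100·0.1600 + 2600·14.50) / 16700 = 39960/16700 = 2.393 mg/L.
After decay, C = 2.393 × e^(−kt) = 2.393 × 0.5913 = 1.415 mg/L.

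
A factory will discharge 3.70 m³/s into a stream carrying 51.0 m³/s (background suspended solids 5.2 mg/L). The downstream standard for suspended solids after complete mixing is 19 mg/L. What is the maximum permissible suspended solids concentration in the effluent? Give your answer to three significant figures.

At the limit, (Qr·Cr + Qe·Cₑ)/(Qr + Qe) = 19:
Cₑ = (54.70·19 − 51.00·5.200) / 3.700 = 209.2 mg/L.

209 mg/L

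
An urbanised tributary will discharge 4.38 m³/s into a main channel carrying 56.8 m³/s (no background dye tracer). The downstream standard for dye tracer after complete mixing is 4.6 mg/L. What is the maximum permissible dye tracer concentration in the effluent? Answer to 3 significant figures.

64.3 mg/L

At the limit, (Qr·Cr + Qe·Cₑ)/(Qr + Qe) = 4.6:
Cₑ = (61.18·4.6 − 56.80·0) / 4.380 = 64.25 mg/L.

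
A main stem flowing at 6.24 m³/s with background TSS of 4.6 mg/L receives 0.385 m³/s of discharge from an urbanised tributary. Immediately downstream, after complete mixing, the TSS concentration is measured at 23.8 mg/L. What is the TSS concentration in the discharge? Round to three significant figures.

Mass balance: 6.240·4.600 + 0.3850·Cₑ = 6.625·23.80
→ Cₑ = (6.625·23.80 − 6.240·4.600) / 0.3850 = 335.0 mg/L.

335 mg/L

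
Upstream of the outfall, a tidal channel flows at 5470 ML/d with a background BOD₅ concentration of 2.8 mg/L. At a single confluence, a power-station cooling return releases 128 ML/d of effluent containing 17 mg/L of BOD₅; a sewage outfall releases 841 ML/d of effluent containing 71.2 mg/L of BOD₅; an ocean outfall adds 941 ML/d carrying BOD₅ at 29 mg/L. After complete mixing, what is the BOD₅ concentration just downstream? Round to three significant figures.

Conservation of mass: C = (5470·2.800 + 128.0·17.00 + 841.0·71.20 + 941.0·29.00) / 7380 = 104700/7380 = 14.18 mg/L.

14.2 mg/L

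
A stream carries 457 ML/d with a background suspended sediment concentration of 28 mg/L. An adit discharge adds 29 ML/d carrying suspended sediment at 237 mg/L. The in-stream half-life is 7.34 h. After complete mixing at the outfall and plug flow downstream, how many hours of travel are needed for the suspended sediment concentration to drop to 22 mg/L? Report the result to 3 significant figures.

6.45 h

Mass balance: C = (457.0·28.00 + 29.00·237.0) / 486.0 = 19670/486.0 = 40.47 mg/L.
Half-life 7.34 h → k = ln 2 / 7.34 = 0.09443 h⁻¹ = 2.266 d⁻¹.
40.47·exp(−k·t) = 22 → t = ln(40.47/22)/k = 23240 s = 6.455 h.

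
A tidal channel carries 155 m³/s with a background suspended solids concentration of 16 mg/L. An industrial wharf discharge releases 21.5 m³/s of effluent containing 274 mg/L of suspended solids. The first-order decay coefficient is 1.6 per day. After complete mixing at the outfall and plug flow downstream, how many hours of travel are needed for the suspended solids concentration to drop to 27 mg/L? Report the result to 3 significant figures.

8.45 h

Mixed concentration C = ΣQC/ΣQ = (155.0·16.00 + 21.50·274.0) / 176.5 = 8371/176.5 = 47.43 mg/L.
47.43·exp(−k·t) = 27 → t = ln(47.43/27)/k = 30420 s = 8.451 h.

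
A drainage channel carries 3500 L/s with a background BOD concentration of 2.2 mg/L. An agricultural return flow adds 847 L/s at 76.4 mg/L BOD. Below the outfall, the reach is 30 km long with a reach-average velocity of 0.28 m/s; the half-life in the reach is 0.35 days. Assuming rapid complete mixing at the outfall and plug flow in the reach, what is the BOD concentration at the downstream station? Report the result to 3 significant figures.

1.43 mg/L

After mixing, C = (3500·2.200 + 847.0·76.40) / 4347 = 72410/4347 = 16.66 mg/L.
Travel time t = 30·1000 / 0.28 = 107100 s = 29.76 h.
Half-life 0.35 d → k = ln 2 / 0.35 = 1.980 d⁻¹.
After decay, C = 16.66 × e^(−kt) = 16.66 × 0.08579 = 1.429 mg/L.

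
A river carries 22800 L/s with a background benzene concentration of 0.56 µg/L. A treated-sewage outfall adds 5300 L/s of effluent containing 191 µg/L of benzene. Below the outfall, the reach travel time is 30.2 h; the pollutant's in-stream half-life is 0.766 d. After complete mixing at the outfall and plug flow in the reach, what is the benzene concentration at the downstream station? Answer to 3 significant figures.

11.7 µg/L

Flow-weighted average: C = (22800·0.5600 + 5300·191.0) / 28100 = 1025000/28100 = 36.48 µg/L.
Half-life 0.766 d → k = ln 2 / 0.766 = 0.9049 d⁻¹.
Decay over the reach: 36.48·exp(−kt) = 36.48·0.3202 = 11.68 µg/L.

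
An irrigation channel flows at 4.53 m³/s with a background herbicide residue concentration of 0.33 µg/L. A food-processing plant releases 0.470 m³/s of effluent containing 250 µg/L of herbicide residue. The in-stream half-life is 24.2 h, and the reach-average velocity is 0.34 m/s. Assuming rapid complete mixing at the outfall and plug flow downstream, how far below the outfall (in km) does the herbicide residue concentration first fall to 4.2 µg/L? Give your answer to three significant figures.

74.1 km

Mass balance: C = (4.530·0.3300 + 0.4700·250.0) / 5.000 = 119.0/5.000 = 23.80 µg/L.
Half-life 24.2 h → k = ln 2 / 24.2 = 0.02864 h⁻¹ = 0.6874 d⁻¹.
Set 23.80·exp(−k·t) = 4.2 → t = ln(23.80/4.2)/k = 218000 s = 60.56 h.
Distance = v·t = 0.34·218000 = 74120 m = 74.12 km.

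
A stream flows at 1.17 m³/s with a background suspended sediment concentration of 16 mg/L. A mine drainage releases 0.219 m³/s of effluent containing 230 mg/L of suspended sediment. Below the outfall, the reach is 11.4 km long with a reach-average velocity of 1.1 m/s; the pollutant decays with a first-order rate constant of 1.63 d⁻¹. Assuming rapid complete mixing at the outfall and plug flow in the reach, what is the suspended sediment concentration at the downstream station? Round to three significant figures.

40.9 mg/L

Mixed concentration C = ΣQC/ΣQ = (1.170·16.00 + 0.2190·230.0) / 1.389 = 69.09/1.389 = 49.74 mg/L.
Travel time t = 11.4·1000 / 1.1 = 10360 s = 2.879 h.
Decay over the reach: 49.74·exp(−kt) = 49.74·0.8224 = 40.91 mg/L.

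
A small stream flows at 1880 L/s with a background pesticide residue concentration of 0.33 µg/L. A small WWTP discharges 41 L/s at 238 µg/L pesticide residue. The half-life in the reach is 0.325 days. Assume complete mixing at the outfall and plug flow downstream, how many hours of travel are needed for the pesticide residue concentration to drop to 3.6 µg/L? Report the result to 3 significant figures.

4.57 h

Mixed concentration C = ΣQC/ΣQ = (1880·0.3300 + 41.00·238.0) / 1921 = 10380/1921 = 5.403 µg/L.
Half-life 0.325 d → k = ln 2 / 0.325 = 2.133 d⁻¹.
5.403·exp(−k·t) = 3.6 → t = ln(5.403/3.6)/k = 16450 s = 4.568 h.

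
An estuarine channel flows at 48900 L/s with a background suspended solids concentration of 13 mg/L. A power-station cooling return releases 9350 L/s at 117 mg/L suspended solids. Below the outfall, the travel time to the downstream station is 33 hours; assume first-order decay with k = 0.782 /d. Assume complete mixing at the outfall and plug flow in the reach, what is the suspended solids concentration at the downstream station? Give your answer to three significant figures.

10.1 mg/L

Conservation of mass: C = (48900·13.00 + 9350·117.0) / 58250 = 1730000/58250 = 29.69 mg/L.
After decay, C = 29.69 × e^(−kt) = 29.69 × 0.3412 = 10.13 mg/L.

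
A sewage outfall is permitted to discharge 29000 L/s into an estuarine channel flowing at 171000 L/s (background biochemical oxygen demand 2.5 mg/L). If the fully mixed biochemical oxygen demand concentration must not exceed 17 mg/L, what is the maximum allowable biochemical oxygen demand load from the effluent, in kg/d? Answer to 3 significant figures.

257000 kg/d

Mass balance at the limit: 171000·2.500 + 29000·Cₑ = 200000·17 → Cₑ = 102.5 mg/L.
29000 L/s = 29.00 m³/s. Load = 29.00 m³/s × 102.5 g/m³ × 86 400 s/d = 256800 kg/d.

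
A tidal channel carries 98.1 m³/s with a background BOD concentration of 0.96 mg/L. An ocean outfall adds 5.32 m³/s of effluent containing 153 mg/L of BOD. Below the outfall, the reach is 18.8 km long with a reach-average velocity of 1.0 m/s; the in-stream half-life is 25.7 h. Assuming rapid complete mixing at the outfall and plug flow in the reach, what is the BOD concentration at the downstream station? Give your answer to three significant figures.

After mixing, C = (98.10·0.9600 + 5.320·153.0) / 103.4 = 908.1/103.4 = 8.781 mg/L.
Travel time t = 18.8·1000 / 1.0 = 18800 s = 5.222 h.
Half-life 25.7 h → k = ln 2 / 25.7 = 0.02697 h⁻¹ = 0.6473 d⁻¹.
First-order decay: C = 8.781·exp(−k·t) = 8.781·0.8686 = 7.627 mg/L.

7.63 mg/L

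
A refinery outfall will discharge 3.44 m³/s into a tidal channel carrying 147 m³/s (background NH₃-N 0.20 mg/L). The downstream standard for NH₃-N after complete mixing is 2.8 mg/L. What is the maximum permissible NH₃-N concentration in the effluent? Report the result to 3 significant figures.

At the limit, (Qr·Cr + Qe·Cₑ)/(Qr + Qe) = 2.8:
Cₑ = (150.4·2.8 − 147.0·0.2000) / 3.440 = 113.9 mg/L.

114 mg/L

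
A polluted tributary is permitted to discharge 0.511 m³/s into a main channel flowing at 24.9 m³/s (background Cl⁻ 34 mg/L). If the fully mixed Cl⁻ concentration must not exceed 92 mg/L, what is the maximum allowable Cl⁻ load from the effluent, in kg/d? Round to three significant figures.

Mass balance at the limit: 24.90·34.00 + 0.5110·Cₑ = 25.41·92 → Cₑ = 2918 mg/L.
Load = 0.5110 m³/s × 2918 g/m³ × 86 400 s/d = 128800 kg/d.

129000 kg/d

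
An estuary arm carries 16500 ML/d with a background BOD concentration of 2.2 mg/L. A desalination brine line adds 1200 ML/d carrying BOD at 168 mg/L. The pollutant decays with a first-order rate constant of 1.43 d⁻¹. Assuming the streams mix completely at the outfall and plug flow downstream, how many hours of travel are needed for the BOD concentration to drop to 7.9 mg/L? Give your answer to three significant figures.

8.92 h

Conservation of mass: C = (16500·2.200 + 1200·168.0) / 17700 = 237900/17700 = 13.44 mg/L.
13.44·exp(−k·t) = 7.9 → t = ln(13.44/7.9)/k = 32110 s = 8.919 h.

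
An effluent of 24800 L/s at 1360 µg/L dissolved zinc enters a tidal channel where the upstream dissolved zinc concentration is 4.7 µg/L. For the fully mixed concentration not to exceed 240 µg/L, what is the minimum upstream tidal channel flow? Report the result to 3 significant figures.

Set C_mix = 240: (Q·4.700 + 24800·1360) / (Q + 24800) = 240
→ Q = 24800·(1360 − 240)/(240 − 4.700) = 118000 L/s.

118000 L/s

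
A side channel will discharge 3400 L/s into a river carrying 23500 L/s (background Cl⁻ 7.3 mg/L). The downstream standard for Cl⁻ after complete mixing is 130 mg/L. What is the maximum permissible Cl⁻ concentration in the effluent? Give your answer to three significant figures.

At the limit, (Qr·Cr + Qe·Cₑ)/(Qr + Qe) = 130:
Cₑ = (26900·130 − 23500·7.300) / 3400 = 978.1 mg/L.

978 mg/L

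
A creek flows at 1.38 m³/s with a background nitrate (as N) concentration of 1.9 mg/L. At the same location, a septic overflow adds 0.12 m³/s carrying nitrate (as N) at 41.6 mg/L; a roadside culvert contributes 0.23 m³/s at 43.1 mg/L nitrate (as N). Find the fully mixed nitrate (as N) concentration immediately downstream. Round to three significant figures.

10.1 mg/L

Mixed concentration C = ΣQC/ΣQ = (1.380·1.900 + 0.1200·41.60 + 0.2300·43.10) / 1.730 = 17.53/1.730 = 10.13 mg/L.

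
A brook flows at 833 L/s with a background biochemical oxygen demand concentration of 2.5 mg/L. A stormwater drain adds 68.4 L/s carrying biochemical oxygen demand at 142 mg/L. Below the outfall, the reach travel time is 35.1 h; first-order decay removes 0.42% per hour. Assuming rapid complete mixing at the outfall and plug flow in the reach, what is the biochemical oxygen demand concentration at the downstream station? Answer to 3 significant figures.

11.3 mg/L

Mass balance: C = (833.0·2.500 + 68.40·142.0) / 901.4 = 11800/901.4 = 13.09 mg/L.
0.42%/h lost → k = −ln(1 − 0.0042) = 0.004209 h⁻¹.
After decay, C = 13.09 × e^(−kt) = 13.09 × 0.8627 = 11.29 mg/L.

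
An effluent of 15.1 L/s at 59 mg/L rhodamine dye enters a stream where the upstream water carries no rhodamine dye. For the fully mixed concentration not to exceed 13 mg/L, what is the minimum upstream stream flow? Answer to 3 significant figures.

53.4 L/s

Set C_mix = 13: (Q·0 + 15.10·59.00) / (Q + 15.10) = 13
→ Q = 15.10·(59.00 − 13)/(13 − 0) = 53.43 L/s.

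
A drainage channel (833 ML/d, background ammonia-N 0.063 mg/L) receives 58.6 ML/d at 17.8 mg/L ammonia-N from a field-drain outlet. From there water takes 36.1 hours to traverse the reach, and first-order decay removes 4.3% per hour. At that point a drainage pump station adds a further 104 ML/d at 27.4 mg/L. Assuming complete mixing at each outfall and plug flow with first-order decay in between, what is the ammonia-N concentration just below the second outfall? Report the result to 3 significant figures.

3.09 mg/L

Mixed concentration C = ΣQC/ΣQ = (833.0·0.06300 + 58.60·17.80) / 891.6 = 1096/891.6 = 1.229 mg/L; combined flow 891.6 ML/d.
4.3%/h lost → k = −ln(1 − 0.043) = 0.04395 h⁻¹.
First-order decay: C = 1.229·exp(−k·t) = 1.229·0.2046 = 0.2514 mg/L.
At the second outfall, C = (891.6·0.2514 + 104.0·27.40) / (891.6 + 104.0) = 3.087 mg/L.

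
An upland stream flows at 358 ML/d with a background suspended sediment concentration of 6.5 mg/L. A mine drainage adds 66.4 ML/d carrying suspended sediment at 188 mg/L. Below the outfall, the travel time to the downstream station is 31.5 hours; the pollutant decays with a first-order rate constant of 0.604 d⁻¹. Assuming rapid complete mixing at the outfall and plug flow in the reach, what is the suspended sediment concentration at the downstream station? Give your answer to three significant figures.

15.8 mg/L

Flow-weighted average: C = (358.0·6.500 + 66.40·188.0) / 424.4 = 14810/424.4 = 34.90 mg/L.
Applying C = C₀e^(−kt): 34.90 × 0.4526 = 15.79 mg/L.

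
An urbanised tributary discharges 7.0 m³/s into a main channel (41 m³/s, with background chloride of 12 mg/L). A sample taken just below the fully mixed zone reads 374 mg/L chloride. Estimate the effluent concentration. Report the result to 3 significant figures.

2490 mg/L

Mass balance: 41.00·12.00 + 7.000·Cₑ = 48.00·374.0
→ Cₑ = (48.00·374.0 − 41.00·12.00) / 7.000 = 2494 mg/L.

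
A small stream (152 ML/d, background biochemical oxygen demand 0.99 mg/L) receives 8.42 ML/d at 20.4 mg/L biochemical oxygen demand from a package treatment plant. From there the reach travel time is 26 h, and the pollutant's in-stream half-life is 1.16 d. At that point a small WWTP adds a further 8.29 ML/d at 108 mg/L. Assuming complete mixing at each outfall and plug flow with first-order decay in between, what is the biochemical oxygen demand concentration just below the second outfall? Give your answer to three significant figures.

6.31 mg/L

Mass balance: C = (152.0·0.9900 + 8.420·20.40) / 160.4 = 322.2/160.4 = 2.009 mg/L; combined flow 160.4 ML/d.
Half-life 1.16 d → k = ln 2 / 1.16 = 0.5975 d⁻¹.
First-order decay: C = 2.009·exp(−k·t) = 2.009·0.5234 = 1.051 mg/L.
Second outfall: C = (160.4·1.051 + 8.290·108.0)/168.7 = 6.307 mg/L.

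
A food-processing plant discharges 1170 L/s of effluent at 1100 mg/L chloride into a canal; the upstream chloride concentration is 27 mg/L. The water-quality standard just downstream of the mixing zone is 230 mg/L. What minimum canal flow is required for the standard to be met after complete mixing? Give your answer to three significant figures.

5010 L/s

Set C_mix = 230: (Q·27.00 + 1170·1100) / (Q + 1170) = 230
→ Q = 1170·(1100 − 230)/(230 − 27.00) = 5014 L/s.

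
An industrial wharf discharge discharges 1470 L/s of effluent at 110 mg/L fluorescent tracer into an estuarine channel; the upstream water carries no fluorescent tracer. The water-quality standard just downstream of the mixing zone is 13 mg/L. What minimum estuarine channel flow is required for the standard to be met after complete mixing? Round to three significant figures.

11000 L/s

Set C_mix = 13: (Q·0 + 1470·110.0) / (Q + 1470) = 13
→ Q = 1470·(110.0 − 13)/(13 − 0) = 10970 L/s.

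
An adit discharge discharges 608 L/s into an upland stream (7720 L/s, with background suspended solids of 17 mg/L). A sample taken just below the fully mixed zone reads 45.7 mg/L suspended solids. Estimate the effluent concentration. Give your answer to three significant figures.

Mass balance: 7720·17.00 + 608.0·Cₑ = 8328·45.70
→ Cₑ = (8328·45.70 − 7720·17.00) / 608.0 = 410.1 mg/L.

410 mg/L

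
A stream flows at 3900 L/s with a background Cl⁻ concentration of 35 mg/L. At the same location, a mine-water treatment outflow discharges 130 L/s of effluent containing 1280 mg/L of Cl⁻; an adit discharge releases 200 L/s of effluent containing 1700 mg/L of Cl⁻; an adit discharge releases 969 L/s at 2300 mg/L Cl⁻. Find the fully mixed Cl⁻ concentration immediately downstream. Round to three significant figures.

552 mg/L

Mixed concentration C = ΣQC/ΣQ = (3900·35.00 + 130.0·1280 + 200.0·1700 + 969.0·2300) / 5199 = 2872000/5199 = 552.3 mg/L.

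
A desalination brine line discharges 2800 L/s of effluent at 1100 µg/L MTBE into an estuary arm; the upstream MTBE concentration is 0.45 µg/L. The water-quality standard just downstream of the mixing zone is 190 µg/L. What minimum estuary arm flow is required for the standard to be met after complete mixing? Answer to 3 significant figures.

13400 L/s

Set C_mix = 190: (Q·0.4500 + 2800·1100) / (Q + 2800) = 190
→ Q = 2800·(1100 − 190)/(190 − 0.4500) = 13440 L/s.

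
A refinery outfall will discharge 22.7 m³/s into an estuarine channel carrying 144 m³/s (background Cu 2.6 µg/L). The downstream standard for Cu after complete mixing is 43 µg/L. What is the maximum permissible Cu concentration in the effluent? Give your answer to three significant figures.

299 µg/L

At the limit, (Qr·Cr + Qe·Cₑ)/(Qr + Qe) = 43:
Cₑ = (166.7·43 − 144.0·2.600) / 22.70 = 299.3 µg/L.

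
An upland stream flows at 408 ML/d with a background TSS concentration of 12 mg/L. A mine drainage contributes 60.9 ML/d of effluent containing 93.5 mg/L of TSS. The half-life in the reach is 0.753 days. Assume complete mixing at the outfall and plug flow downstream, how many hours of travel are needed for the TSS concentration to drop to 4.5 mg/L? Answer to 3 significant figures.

42.1 h

Conservation of mass: C = (408.0·12.00 + 60.90·93.50) / 468.9 = 10590/468.9 = 22.59 mg/L.
Half-life 0.753 d → k = ln 2 / 0.753 = 0.9205 d⁻¹.
22.59·exp(−k·t) = 4.5 → t = ln(22.59/4.5)/k = 151400 s = 42.06 h.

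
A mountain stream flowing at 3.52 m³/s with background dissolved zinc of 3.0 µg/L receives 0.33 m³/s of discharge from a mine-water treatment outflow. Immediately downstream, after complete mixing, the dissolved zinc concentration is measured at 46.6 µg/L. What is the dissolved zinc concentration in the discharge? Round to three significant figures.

512 µg/L

Mass balance: 3.520·3.000 + 0.3300·Cₑ = 3.850·46.60
→ Cₑ = (3.850·46.60 − 3.520·3.000) / 0.3300 = 511.7 µg/L.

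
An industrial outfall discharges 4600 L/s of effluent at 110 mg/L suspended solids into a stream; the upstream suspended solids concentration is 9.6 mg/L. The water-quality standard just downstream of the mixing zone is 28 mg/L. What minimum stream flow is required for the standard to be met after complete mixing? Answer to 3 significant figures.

Set C_mix = 28: (Q·9.600 + 4600·110.0) / (Q + 4600) = 28
→ Q = 4600·(110.0 − 28)/(28 − 9.600) = 20500 L/s.

20500 L/s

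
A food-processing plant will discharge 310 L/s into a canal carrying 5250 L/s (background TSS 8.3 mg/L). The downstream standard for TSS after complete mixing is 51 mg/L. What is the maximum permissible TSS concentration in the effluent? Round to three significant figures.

774 mg/L

At the limit, (Qr·Cr + Qe·Cₑ)/(Qr + Qe) = 51:
Cₑ = (5560·51 − 5250·8.300) / 310.0 = 774.1 mg/L.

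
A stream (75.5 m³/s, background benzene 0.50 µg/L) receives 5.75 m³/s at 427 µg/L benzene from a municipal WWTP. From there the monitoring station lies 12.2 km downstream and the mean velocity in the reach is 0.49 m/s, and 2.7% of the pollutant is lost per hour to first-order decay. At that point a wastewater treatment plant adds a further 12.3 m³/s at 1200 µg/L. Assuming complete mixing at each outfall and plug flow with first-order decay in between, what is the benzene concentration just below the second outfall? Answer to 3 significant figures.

180 µg/L

Mixed concentration C = ΣQC/ΣQ = (75.50·0.5000 + 5.750·427.0) / 81.25 = 2493/81.25 = 30.68 µg/L; combined flow 81.25 m³/s.
Travel time t = 12.2·1000 / 0.49 = 24900 s = 6.916 h.
2.7%/h lost → k = −ln(1 − 0.027) = 0.02737 h⁻¹.
Decay over the reach: 30.68·exp(−kt) = 30.68·0.8275 = 25.39 µg/L.
At the second outfall, C = (81.25·25.39 + 12.30·1200) / (81.25 + 12.30) = 179.8 µg/L.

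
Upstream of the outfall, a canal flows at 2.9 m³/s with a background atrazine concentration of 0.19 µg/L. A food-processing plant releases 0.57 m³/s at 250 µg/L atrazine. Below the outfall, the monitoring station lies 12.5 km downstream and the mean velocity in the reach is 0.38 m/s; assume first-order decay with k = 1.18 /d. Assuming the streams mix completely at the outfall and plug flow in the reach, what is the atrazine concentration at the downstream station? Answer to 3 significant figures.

Mass balance: C = (2.900·0.1900 + 0.5700·250.0) / 3.470 = 143.1/3.470 = 41.23 µg/L.
Travel time t = 12.5·1000 / 0.38 = 32890 s = 9.137 h.
First-order decay: C = 41.23·exp(−k·t) = 41.23·0.6381 = 26.31 µg/L.

26.3 µg/L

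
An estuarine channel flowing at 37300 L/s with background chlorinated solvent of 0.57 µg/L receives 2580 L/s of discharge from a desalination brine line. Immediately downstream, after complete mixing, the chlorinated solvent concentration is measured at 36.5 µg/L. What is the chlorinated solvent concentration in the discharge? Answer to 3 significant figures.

556 µg/L

Mass balance: 37300·0.5700 + 2580·Cₑ = 39880·36.50
→ Cₑ = (39880·36.50 − 37300·0.5700) / 2580 = 556.0 µg/L.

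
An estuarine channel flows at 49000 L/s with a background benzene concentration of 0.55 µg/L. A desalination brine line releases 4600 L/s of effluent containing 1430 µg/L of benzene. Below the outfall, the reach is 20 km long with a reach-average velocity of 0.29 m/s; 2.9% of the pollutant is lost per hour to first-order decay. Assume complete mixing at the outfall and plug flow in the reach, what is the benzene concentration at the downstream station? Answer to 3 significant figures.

70.1 µg/L

Flow-weighted average: C = (49000·0.5500 + 4600·1430) / 53600 = 6605000/53600 = 123.2 µg/L.
Travel time t = 20·1000 / 0.29 = 68970 s = 19.16 h.
2.9%/h lost → k = −ln(1 − 0.029) = 0.02943 h⁻¹.
Applying C = C₀e^(−kt): 123.2 × 0.5691 = 70.12 µg/L.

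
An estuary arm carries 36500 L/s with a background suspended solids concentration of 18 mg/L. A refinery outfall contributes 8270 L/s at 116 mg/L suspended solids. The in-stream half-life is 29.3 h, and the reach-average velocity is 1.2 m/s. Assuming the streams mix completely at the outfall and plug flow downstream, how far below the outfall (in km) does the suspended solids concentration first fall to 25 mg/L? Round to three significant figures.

67.1 km

After mixing, C = (36500·18.00 + 8270·116.0) / 44770 = 1616000/44770 = 36.10 mg/L.
Half-life 29.3 h → k = ln 2 / 29.3 = 0.02366 h⁻¹ = 0.5678 d⁻¹.
Set 36.10·exp(−k·t) = 25 → t = ln(36.10/25)/k = 55920 s = 15.53 h.
Distance = v·t = 1.2·55920 = 67110 m = 67.11 km.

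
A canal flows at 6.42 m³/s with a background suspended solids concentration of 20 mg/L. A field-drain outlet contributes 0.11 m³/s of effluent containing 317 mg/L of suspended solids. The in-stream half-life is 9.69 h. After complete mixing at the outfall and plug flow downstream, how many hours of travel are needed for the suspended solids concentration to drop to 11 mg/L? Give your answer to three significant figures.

11.5 h

After mixing, C = (6.420·20.00 + 0.1100·317.0) / 6.530 = 163.3/6.530 = 25.00 mg/L.
Half-life 9.69 h → k = ln 2 / 9.69 = 0.07153 h⁻¹ = 1.717 d⁻¹.
25.00·exp(−k·t) = 11 → t = ln(25.00/11)/k = 41320 s = 11.48 h.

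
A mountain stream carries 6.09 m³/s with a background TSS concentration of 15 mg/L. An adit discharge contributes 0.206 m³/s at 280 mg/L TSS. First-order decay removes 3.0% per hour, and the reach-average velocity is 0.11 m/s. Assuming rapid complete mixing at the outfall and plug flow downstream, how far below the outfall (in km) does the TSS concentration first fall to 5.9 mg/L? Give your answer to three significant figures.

18.1 km

Mixed concentration C = ΣQC/ΣQ = (6.090·15.00 + 0.2060·280.0) / 6.296 = 149.0/6.296 = 23.67 mg/L.
3.0%/h lost → k = −ln(1 − 0.03) = 0.03046 h⁻¹.
Set 23.67·exp(−k·t) = 5.9 → t = ln(23.67/5.9)/k = 164200 s = 45.61 h.
Distance = v·t = 0.11·164200 = 18060 m = 18.06 km.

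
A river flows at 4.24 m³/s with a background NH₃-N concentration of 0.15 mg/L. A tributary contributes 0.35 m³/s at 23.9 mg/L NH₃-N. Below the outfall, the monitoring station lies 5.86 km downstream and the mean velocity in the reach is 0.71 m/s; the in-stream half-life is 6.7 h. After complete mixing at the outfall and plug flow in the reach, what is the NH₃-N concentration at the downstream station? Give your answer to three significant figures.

1.55 mg/L

Conservation of mass: C = (4.240·0.1500 + 0.3500·23.90) / 4.590 = 9.001/4.590 = 1.961 mg/L.
Travel time t = 5.86·1000 / 0.71 = 8254 s = 2.293 h.
Half-life 6.7 h → k = ln 2 / 6.7 = 0.1035 h⁻¹ = 2.483 d⁻¹.
After decay, C = 1.961 × e^(−kt) = 1.961 × 0.7888 = 1.547 mg/L.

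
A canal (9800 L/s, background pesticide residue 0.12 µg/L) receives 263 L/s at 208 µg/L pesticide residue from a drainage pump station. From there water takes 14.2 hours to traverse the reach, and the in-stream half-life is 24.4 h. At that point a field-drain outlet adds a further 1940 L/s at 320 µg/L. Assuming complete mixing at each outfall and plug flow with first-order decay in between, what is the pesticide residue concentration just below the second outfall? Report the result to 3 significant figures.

Conservation of mass: C = (9800·0.1200 + 263.0·208.0) / 10060 = 55880/10060 = 5.553 µg/L; combined flow 10060 L/s.
Half-life 24.4 h → k = ln 2 / 24.4 = 0.02841 h⁻¹ = 0.6818 d⁻¹.
Applying C = C₀e^(−kt): 5.553 × 0.6681 = 3.710 µg/L.
At the second outfall, C = (10060·3.710 + 1940·320.0) / (10060 + 1940) = 54.83 µg/L.

54.8 µg/L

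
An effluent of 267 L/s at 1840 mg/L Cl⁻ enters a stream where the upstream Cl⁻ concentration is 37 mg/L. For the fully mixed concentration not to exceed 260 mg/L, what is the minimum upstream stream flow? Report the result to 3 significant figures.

Set C_mix = 260: (Q·37.00 + 267.0·1840) / (Q + 267.0) = 260
→ Q = 267.0·(1840 − 260)/(260 − 37.00) = 1892 L/s.

1890 L/s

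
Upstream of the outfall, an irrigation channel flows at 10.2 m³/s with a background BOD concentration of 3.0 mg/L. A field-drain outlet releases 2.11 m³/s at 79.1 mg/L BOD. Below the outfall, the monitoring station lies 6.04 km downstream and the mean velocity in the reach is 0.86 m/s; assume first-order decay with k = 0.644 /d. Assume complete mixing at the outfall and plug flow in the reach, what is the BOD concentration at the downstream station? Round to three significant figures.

15.2 mg/L

Mass balance: C = (10.20·3.000 + 2.110·79.10) / 12.31 = 197.5/12.31 = 16.04 mg/L.
Travel time t = 6.04·1000 / 0.86 = 7023 s = 1.951 h.
Applying C = C₀e^(−kt): 16.04 × 0.9490 = 15.23 mg/L.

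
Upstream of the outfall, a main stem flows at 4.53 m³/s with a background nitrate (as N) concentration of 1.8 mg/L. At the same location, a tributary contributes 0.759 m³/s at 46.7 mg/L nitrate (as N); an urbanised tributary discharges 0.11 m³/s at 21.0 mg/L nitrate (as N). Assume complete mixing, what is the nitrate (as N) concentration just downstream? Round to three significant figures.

Flow-weighted average: C = (4.530·1.800 + 0.7590·46.70 + 0.1100·21.00) / 5.399 = 45.91/5.399 = 8.503 mg/L.

8.50 mg/L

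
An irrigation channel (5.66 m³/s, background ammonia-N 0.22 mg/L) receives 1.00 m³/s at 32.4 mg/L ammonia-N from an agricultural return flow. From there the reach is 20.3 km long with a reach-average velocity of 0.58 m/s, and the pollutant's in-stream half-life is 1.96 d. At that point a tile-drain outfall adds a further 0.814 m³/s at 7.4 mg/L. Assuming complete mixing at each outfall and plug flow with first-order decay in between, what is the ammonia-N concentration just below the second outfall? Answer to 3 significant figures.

After mixing, C = (5.660·0.2200 + 1.000·32.40) / 6.660 = 33.65/6.660 = 5.052 mg/L; combined flow 6.660 m³/s.
Travel time t = 20.3·1000 / 0.58 = 35000 s = 9.722 h.
Half-life 1.96 d → k = ln 2 / 1.96 = 0.3536 d⁻¹.
Applying C = C₀e^(−kt): 5.052 × 0.8665 = 4.378 mg/L.
Second outfall: C = (6.660·4.378 + 0.8140·7.400)/7.474 = 4.707 mg/L.

4.71 mg/L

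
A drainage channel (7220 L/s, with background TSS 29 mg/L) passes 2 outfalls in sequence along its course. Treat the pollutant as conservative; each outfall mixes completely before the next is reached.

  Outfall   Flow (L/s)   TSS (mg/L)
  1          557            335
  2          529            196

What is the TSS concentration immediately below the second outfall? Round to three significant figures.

Outfall 1: combined Q = 7777 L/s; C = (7220·29.00 + 557.0·335.0)/7777 = 50.92 mg/L.
Outfall 2: combined Q = 8306 L/s; C = (7777·50.92 + 529.0·196.0)/8306 = 60.16 mg/L.

60.2 mg/L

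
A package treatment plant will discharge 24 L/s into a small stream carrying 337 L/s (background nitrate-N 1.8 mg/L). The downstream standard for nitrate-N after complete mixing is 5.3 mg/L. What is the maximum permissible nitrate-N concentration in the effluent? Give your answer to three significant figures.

54.4 mg/L

At the limit, (Qr·Cr + Qe·Cₑ)/(Qr + Qe) = 5.3:
Cₑ = (361.0·5.3 − 337.0·1.800) / 24.00 = 54.45 mg/L.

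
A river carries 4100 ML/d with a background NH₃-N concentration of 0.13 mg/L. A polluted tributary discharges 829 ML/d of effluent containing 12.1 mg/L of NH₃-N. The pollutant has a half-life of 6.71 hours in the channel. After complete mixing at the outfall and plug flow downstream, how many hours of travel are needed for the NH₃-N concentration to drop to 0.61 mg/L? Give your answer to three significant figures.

Mixed concentration C = ΣQC/ΣQ = (4100·0.1300 + 829.0·12.10) / 4929 = 10560/4929 = 2.143 mg/L.
Half-life 6.71 h → k = ln 2 / 6.71 = 0.1033 h⁻¹ = 2.479 d⁻¹.
2.143·exp(−k·t) = 0.61 → t = ln(2.143/0.61)/k = 43790 s = 12.16 h.

12.2 h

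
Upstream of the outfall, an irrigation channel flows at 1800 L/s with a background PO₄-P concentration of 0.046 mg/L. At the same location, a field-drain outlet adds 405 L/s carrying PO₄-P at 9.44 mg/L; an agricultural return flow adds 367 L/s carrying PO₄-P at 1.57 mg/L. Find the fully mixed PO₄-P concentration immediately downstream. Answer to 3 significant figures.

Conservation of mass: C = (1800·0.04600 + 405.0·9.440 + 367.0·1.570) / 2572 = 4482/2572 = 1.743 mg/L.

1.74 mg/L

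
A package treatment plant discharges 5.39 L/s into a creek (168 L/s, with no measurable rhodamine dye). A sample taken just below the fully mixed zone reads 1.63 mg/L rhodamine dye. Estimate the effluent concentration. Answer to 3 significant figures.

52.4 mg/L

Mass balance: 168.0·0 + 5.390·Cₑ = 173.4·1.630
→ Cₑ = (173.4·1.630 − 168.0·0) / 5.390 = 52.44 mg/L.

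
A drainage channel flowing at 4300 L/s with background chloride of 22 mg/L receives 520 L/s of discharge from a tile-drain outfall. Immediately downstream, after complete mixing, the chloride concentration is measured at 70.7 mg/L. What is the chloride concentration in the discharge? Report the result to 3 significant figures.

473 mg/L

Mass balance: 4300·22.00 + 520.0·Cₑ = 4820·70.70
→ Cₑ = (4820·70.70 − 4300·22.00) / 520.0 = 473.4 mg/L.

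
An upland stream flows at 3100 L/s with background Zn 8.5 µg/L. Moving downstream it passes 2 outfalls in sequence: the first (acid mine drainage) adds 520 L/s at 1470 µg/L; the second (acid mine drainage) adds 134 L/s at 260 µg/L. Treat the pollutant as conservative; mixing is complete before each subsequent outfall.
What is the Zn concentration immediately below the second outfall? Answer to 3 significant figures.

220 µg/L

Outfall 1: combined Q = 3620 L/s; C = (3100·8.500 + 520.0·1470)/3620 = 218.4 µg/L.
Outfall 2: combined Q = 3754 L/s; C = (3620·218.4 + 134.0·260.0)/3754 = 219.9 µg/L.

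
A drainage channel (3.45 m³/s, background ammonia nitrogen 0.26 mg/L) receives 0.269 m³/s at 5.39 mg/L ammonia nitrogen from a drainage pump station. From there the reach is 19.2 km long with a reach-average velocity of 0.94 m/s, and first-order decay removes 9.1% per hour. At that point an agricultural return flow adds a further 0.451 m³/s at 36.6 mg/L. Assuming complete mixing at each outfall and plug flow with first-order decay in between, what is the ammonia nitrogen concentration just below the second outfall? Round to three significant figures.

4.29 mg/L

Mixed concentration C = ΣQC/ΣQ = (3.450·0.2600 + 0.2690·5.390) / 3.719 = 2.347/3.719 = 0.6311 mg/L; combined flow 3.719 m³/s.
Travel time t = 19.2·1000 / 0.94 = 20430 s = 5.674 h.
9.1%/h lost → k = −ln(1 − 0.091) = 0.09541 h⁻¹.
After decay, C = 0.6311 × e^(−kt) = 0.6311 × 0.5820 = 0.3673 mg/L.
At the second outfall, C = (3.719·0.3673 + 0.4510·36.60) / (3.719 + 0.4510) = 4.286 mg/L.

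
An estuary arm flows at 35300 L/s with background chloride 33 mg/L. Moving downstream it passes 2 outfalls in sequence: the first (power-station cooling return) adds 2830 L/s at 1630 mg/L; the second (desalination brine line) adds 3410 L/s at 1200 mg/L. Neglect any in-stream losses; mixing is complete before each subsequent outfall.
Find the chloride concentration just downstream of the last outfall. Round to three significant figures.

After outfall 1: Q = 35300 + 2830 = 38130 L/s; C = (35300·33.00 + 2830·1630)/38130 = 151.5 mg/L.
After outfall 2: Q = 38130 + 3410 = 41540 L/s; C = (38130·151.5 + 3410·1200)/41540 = 237.6 mg/L.

238 mg/L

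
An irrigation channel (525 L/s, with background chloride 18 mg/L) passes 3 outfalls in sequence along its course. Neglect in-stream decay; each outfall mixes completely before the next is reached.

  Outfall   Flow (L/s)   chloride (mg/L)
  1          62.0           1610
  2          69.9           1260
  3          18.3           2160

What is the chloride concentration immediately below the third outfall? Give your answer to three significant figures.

351 mg/L

Outfall 1: combined Q = 587.0 L/s; C = (525.0·18.00 + 62.00·1610)/587.0 = 186.1 mg/L.
Outfall 2: combined Q = 656.9 L/s; C = (587.0·186.1 + 69.90·1260)/656.9 = 300.4 mg/L.
Outfall 3: combined Q = 675.2 L/s; C = (656.9·300.4 + 18.30·2160)/675.2 = 350.8 mg/L.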